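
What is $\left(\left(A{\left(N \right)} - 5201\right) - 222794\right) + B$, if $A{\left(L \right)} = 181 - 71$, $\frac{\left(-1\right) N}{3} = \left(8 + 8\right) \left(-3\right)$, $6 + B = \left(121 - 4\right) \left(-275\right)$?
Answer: $-260066$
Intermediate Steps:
$B = -32181$ ($B = -6 + \left(121 - 4\right) \left(-275\right) = -6 + 117 \left(-275\right) = -6 - 32175 = -32181$)
$N = 144$ ($N = - 3 \left(8 + 8\right) \left(-3\right) = - 3 \cdot 16 \left(-3\right) = \left(-3\right) \left(-48\right) = 144$)
$A{\left(L \right)} = 110$ ($A{\left(L \right)} = 181 - 71 = 110$)
$\left(\left(A{\left(N \right)} - 5201\right) - 222794\right) + B = \left(\left(110 - 5201\right) - 222794\right) - 32181 = \left(-5091 - 222794\right) - 32181 = -227885 - 32181 = -260066$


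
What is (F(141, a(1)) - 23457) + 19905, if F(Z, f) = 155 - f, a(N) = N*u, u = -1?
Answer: -3396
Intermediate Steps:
a(N) = -N (a(N) = N*(-1) = -N)
(F(141, a(1)) - 23457) + 19905 = ((155 - (-1)) - 23457) + 19905 = ((155 - 1*(-1)) - 23457) + 19905 = ((155 + 1) - 23457) + 19905 = (156 - 23457) + 19905 = -23301 + 19905 = -3396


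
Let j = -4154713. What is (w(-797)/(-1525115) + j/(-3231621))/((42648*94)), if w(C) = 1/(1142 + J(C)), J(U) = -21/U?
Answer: 720921669354707761/2247988037002536873780450 ≈ 3.2070e-7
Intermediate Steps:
w(C) = 1/(1142 - 21/C)
(w(-797)/(-1525115) + j/(-3231621))/((42648*94)) = (-797/(-21 + 1142*(-797))/(-1525115) - 4154713/(-3231621))/((42648*94)) = (-797/(-21 - 910174)*(-1/1525115) - 4154713*(-1/3231621))/4008912 = (-797/(-910195)*(-1/1525115) + 4154713/3231621)*(1/4008912) = (-797*(-1/910195)*(-1/1525115) + 4154713/3231621)*(1/4008912) = ((797/910195)*(-1/1525115) + 4154713/3231621)*(1/4008912) = (-797/1388152047425 + 4154713/3231621)*(1/4008912) = (5767373354837662088/4485981307651625925)*(1/4008912) = 720921669354707761/2247988037002536873780450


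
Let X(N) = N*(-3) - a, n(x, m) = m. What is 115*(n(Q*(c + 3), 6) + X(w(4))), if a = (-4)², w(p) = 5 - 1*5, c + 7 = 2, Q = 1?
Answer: -1150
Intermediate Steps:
c = -5 (c = -7 + 2 = -5)
w(p) = 0 (w(p) = 5 - 5 = 0)
a = 16
X(N) = -16 - 3*N (X(N) = N*(-3) - 1*16 = -3*N - 16 = -16 - 3*N)
115*(n(Q*(c + 3), 6) + X(w(4))) = 115*(6 + (-16 - 3*0)) = 115*(6 + (-16 + 0)) = 115*(6 - 16) = 115*(-10) = -1150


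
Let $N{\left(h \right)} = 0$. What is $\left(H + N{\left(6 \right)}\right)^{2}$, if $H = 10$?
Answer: $100$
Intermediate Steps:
$\left(H + N{\left(6 \right)}\right)^{2} = \left(10 + 0\right)^{2} = 10^{2} = 100$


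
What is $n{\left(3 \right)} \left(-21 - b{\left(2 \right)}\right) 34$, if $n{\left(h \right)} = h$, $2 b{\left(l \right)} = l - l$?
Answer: $-2142$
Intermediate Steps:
$b{\left(l \right)} = 0$ ($b{\left(l \right)} = \frac{l - l}{2} = \frac{1}{2} \cdot 0 = 0$)
$n{\left(3 \right)} \left(-21 - b{\left(2 \right)}\right) 34 = 3 \left(-21 - 0\right) 34 = 3 \left(-21 + 0\right) 34 = 3 \left(-21\right) 34 = \left(-63\right) 34 = -2142$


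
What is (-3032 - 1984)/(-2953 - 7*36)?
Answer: 5016/3205 ≈ 1.5651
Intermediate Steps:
(-3032 - 1984)/(-2953 - 7*36) = -5016/(-2953 - 252) = -5016/(-3205) = -5016*(-1/3205) = 5016/3205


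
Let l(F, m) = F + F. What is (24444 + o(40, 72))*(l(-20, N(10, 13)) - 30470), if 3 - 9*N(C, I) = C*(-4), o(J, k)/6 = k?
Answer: -758966760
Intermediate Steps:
o(J, k) = 6*k
N(C, I) = ⅓ + 4*C/9 (N(C, I) = ⅓ - C*(-4)/9 = ⅓ - (-4)*C/9 = ⅓ + 4*C/9)
l(F, m) = 2*F
(24444 + o(40, 72))*(l(-20, N(10, 13)) - 30470) = (24444 + 6*72)*(2*(-20) - 30470) = (24444 + 432)*(-40 - 30470) = 24876*(-30510) = -758966760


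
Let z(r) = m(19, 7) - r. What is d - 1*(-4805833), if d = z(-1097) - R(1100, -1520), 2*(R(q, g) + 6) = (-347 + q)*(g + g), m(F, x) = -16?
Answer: 5951480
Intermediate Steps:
R(q, g) = -6 + g*(-347 + q) (R(q, g) = -6 + ((-347 + q)*(g + g))/2 = -6 + ((-347 + q)*(2*g))/2 = -6 + (2*g*(-347 + q))/2 = -6 + g*(-347 + q))
z(r) = -16 - r
d = 1145647 (d = (-16 - 1*(-1097)) - (-6 - 347*(-1520) - 1520*1100) = (-16 + 1097) - (-6 + 527440 - 1672000) = 1081 - 1*(-1144566) = 1081 + 1144566 = 1145647)
d - 1*(-4805833) = 1145647 - 1*(-4805833) = 1145647 + 4805833 = 5951480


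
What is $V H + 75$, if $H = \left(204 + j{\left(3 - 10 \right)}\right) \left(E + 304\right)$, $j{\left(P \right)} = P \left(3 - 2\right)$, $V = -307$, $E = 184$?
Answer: $-29513677$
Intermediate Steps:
$j{\left(P \right)} = P$ ($j{\left(P \right)} = P 1 = P$)
$H = 96136$ ($H = \left(204 + \left(3 - 10\right)\right) \left(184 + 304\right) = \left(204 - 7\right) 488 = 197 \cdot 488 = 96136$)
$V H + 75 = \left(-307\right) 96136 + 75 = -29513752 + 75 = -29513677$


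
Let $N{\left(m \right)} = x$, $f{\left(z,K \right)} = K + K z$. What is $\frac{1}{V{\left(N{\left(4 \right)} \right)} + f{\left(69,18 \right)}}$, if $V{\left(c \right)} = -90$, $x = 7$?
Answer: $\frac{1}{1170} \approx 0.0008547$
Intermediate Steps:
$N{\left(m \right)} = 7$
$\frac{1}{V{\left(N{\left(4 \right)} \right)} + f{\left(69,18 \right)}} = \frac{1}{-90 + 18 \left(1 + 69\right)} = \frac{1}{-90 + 18 \cdot 70} = \frac{1}{-90 + 1260} = \frac{1}{1170}$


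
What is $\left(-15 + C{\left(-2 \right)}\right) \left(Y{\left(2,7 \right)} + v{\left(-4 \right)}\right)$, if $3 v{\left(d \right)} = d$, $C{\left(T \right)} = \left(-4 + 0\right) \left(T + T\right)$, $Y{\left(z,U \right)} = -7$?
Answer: $- \frac{25}{3} \approx -8.3333$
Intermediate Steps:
$C{\left(T \right)} = - 8 T$ ($C{\left(T \right)} = - 4 \cdot 2 T = - 8 T$)
$v{\left(d \right)} = \frac{d}{3}$
$\left(-15 + C{\left(-2 \right)}\right) \left(Y{\left(2,7 \right)} + v{\left(-4 \right)}\right) = \left(-15 - -16\right) \left(-7 + \frac{1}{3} \left(-4\right)\right) = \left(-15 + 16\right) \left(-7 - \frac{4}{3}\right) = 1 \left(- \frac{25}{3}\right) = - \frac{25}{3}$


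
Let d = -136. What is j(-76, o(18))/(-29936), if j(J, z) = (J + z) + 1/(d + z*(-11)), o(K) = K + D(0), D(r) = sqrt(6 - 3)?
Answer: 806191/416084206 - 27801*sqrt(3)/832168412 ≈ 0.0018797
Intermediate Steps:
D(r) = sqrt(3)
o(K) = K + sqrt(3)
j(J, z) = J + z + 1/(-136 - 11*z) (j(J, z) = (J + z) + 1/(-136 + z*(-11)) = (J + z) + 1/(-136 - 11*z) = J + z + 1/(-136 - 11*z))
j(-76, o(18))/(-29936) = ((-1 + 11*(18 + sqrt(3))**2 + 136*(-76) + 136*(18 + sqrt(3)) + 11*(-76)*(18 + sqrt(3)))/(136 + 11*(18 + sqrt(3))))/(-29936) = ((-1 + 11*(18 + sqrt(3))**2 - 10336 + (2448 + 136*sqrt(3)) + (-15048 - 836*sqrt(3)))/(136 + (198 + 11*sqrt(3))))*(-1/29936) = ((-22937 - 700*sqrt(3) + 11*(18 + sqrt(3))**2)/(334 + 11*sqrt(3)))*(-1/29936) = -(-22937 - 700*sqrt(3) + 11*(18 + sqrt(3))**2)/(29936*(334 + 11*sqrt(3)))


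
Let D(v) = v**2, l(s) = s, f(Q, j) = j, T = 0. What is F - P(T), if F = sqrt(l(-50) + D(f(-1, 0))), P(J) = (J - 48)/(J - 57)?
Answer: -16/19 + 5*I*sqrt(2) ≈ -0.8421 + 7.0711*I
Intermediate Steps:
P(J) = (-48 + J)/(-57 + J)
F = 5*I*sqrt(2) (F = sqrt(-50 + 0**2) = sqrt(-50 + 0) = sqrt(-50) = 5*I*sqrt(2) ≈ 7.0711*I)
F - P(T) = 5*I*sqrt(2) - (-48 + 0)/(-57 + 0) = 5*I*sqrt(2) - (-48)/(-57) = 5*I*sqrt(2) - (-1)*(-48)/57 = 5*I*sqrt(2) - 1*16/19 = 5*I*sqrt(2) - 16/19 = -16/19 + 5*I*sqrt(2)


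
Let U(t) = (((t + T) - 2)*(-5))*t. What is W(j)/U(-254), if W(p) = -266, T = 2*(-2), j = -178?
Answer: 133/165100 ≈ 0.00080557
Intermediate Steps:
T = -4
U(t) = t*(30 - 5*t) (U(t) = (((t - 4) - 2)*(-5))*t = (((-4 + t) - 2)*(-5))*t = ((-6 + t)*(-5))*t = (30 - 5*t)*t = t*(30 - 5*t))
W(j)/U(-254) = -266*(-1/(1270*(6 - 1*(-254)))) = -266*(-1/(1270*(6 + 254))) = -266/(5*(-254)*260) = -266/(-330200) = -266*(-1/330200) = 133/165100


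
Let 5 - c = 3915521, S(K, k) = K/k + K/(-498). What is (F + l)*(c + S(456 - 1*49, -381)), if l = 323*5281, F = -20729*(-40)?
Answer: -627750471669042601/63246 ≈ -9.9255e+12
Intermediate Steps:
S(K, k) = -K/498 + K/k (S(K, k) = K/k + K*(-1/498) = K/k - K/498 = -K/498 + K/k)
c = -3915516 (c = 5 - 1*3915521 = 5 - 3915521 = -3915516)
F = 829160
l = 1705763
(F + l)*(c + S(456 - 1*49, -381)) = (829160 + 1705763)*(-3915516 + (-(456 - 1*49)/498 + (456 - 1*49)/(-381))) = 2534923*(-3915516 + (-(456 - 49)/498 + (456 - 49)*(-1/381))) = 2534923*(-3915516 + (-1/498*407 + 407*(-1/381))) = 2534923*(-3915516 + (-407/498 - 407/381)) = 2534923*(-3915516 - 119251/63246) = 2534923*(-247640844187/63246) = -627750471669042601/63246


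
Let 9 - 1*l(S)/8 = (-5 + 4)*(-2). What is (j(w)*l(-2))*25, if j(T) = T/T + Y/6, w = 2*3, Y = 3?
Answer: 2100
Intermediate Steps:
l(S) = 56 (l(S) = 72 - 8*(-5 + 4)*(-2) = 72 - (-8)*(-2) = 72 - 8*2 = 72 - 16 = 56)
w = 6
j(T) = 3/2 (j(T) = T/T + 3/6 = 1 + 3*(⅙) = 1 + ½ = 3/2)
(j(w)*l(-2))*25 = ((3/2)*56)*25 = 84*25 = 2100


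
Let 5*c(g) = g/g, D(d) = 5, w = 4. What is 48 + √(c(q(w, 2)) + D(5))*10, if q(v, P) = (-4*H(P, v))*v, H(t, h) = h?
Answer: 48 + 2*√130 ≈ 70.803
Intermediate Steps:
q(v, P) = -4*v² (q(v, P) = (-4*v)*v = -4*v²)
c(g) = ⅕ (c(g) = (g/g)/5 = (⅕)*1 = ⅕)
48 + √(c(q(w, 2)) + D(5))*10 = 48 + √(⅕ + 5)*10 = 48 + √(26/5)*10 = 48 + (√130/5)*10 = 48 + 2*√130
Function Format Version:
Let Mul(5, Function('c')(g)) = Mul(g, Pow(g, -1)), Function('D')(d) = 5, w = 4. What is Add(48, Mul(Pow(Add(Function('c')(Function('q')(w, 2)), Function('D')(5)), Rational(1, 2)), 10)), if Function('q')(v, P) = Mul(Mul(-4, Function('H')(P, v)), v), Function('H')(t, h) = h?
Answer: Add(48, Mul(2, Pow(130, Rational(1, 2)))) ≈ 70.803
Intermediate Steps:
Function('q')(v, P) = Mul(-4, Pow(v, 2)) (Function('q')(v, P) = Mul(Mul(-4, v), v) = Mul(-4, Pow(v, 2)))
Function('c')(g) = Rational(1, 5) (Function('c')(g) = Mul(Rational(1, 5), Mul(g, Pow(g, -1))) = Mul(Rational(1, 5), 1) = Rational(1, 5))
Add(48, Mul(Pow(Add(Function('c')(Function('q')(w, 2)), Function('D')(5)), Rational(1, 2)), 10)) = Add(48, Mul(Pow(Add(Rational(1, 5), 5), Rational(1, 2)), 10)) = Add(48, Mul(Pow(Rational(26, 5), Rational(1, 2)), 10)) = Add(48, Mul(Mul(Rational(1, 5), Pow(130, Rational(1, 2))), 10)) = Add(48, Mul(2, Pow(130, Rational(1, 2))))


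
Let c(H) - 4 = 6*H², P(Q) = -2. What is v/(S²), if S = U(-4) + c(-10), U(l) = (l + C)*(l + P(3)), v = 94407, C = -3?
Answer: 94407/417316 ≈ 0.22622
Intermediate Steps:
c(H) = 4 + 6*H²
U(l) = (-3 + l)*(-2 + l) (U(l) = (l - 3)*(l - 2) = (-3 + l)*(-2 + l))
S = 646 (S = (6 + (-4)² - 5*(-4)) + (4 + 6*(-10)²) = (6 + 16 + 20) + (4 + 6*100) = 42 + (4 + 600) = 42 + 604 = 646)
v/(S²) = 94407/(646²) = 94407/417316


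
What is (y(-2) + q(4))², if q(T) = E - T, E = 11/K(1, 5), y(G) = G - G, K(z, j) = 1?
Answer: 49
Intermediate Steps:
y(G) = 0
E = 11 (E = 11/1 = 11*1 = 11)
q(T) = 11 - T
(y(-2) + q(4))² = (0 + (11 - 1*4))² = (0 + (11 - 4))² = (0 + 7)² = 7² = 49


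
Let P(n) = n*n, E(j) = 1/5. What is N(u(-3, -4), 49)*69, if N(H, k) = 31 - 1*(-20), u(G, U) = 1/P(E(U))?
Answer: 3519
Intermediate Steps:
E(j) = ⅕
P(n) = n²
u(G, U) = 25 (u(G, U) = 1/((⅕)²) = 1/(1/25) = 25)
N(H, k) = 51 (N(H, k) = 31 + 20 = 51)
N(u(-3, -4), 49)*69 = 51*69 = 3519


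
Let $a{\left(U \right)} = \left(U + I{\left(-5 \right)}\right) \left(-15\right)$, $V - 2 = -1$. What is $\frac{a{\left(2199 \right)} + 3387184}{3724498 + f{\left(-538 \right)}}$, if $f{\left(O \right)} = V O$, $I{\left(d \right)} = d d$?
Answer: $\frac{419228}{465495} \approx 0.90061$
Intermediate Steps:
$V = 1$ ($V = 2 - 1 = 1$)
$I{\left(d \right)} = d^{2}$
$a{\left(U \right)} = -375 - 15 U$ ($a{\left(U \right)} = \left(U + \left(-5\right)^{2}\right) \left(-15\right) = \left(U + 25\right) \left(-15\right) = \left(25 + U\right) \left(-15\right) = -375 - 15 U$)
$f{\left(O \right)} = O$ ($f{\left(O \right)} = 1 O = O$)
$\frac{a{\left(2199 \right)} + 3387184}{3724498 + f{\left(-538 \right)}} = \frac{\left(-375 - 32985\right) + 3387184}{3724498 - 538} = \frac{\left(-375 - 32985\right) + 3387184}{3723960} = \left(-33360 + 3387184\right) \frac{1}{3723960} = 3353824 \cdot \frac{1}{3723960} = \frac{419228}{465495}$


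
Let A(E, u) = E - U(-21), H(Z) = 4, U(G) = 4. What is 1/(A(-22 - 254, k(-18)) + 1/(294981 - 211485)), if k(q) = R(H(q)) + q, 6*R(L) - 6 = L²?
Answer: -83496/23378879 ≈ -0.0035714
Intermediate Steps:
R(L) = 1 + L²/6
k(q) = 11/3 + q (k(q) = (1 + (⅙)*4²) + q = (1 + (⅙)*16) + q = (1 + 8/3) + q = 11/3 + q)
A(E, u) = -4 + E (A(E, u) = E - 1*4 = E - 4 = -4 + E)
1/(A(-22 - 254, k(-18)) + 1/(294981 - 211485)) = 1/((-4 + (-22 - 254)) + 1/(294981 - 211485)) = 1/((-4 - 276) + 1/83496) = 1/(-280 + 1/83496) = 1/(-23378879/83496) = -83496/23378879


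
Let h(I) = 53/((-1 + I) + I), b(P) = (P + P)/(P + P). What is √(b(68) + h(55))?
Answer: 9*√218/109 ≈ 1.2191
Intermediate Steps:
b(P) = 1 (b(P) = (2*P)/((2*P)) = (2*P)*(1/(2*P)) = 1)
h(I) = 53/(-1 + 2*I)
√(b(68) + h(55)) = √(1 + 53/(-1 + 2*55)) = √(1 + 53/(-1 + 110)) = √(1 + 53/109) = √(162/109) = 9*√218/109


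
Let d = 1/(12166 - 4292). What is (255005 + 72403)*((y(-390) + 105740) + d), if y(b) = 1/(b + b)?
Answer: 8859462203161252/255905 ≈ 3.4620e+10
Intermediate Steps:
y(b) = 1/(2*b)
d = 1/7874 ≈ 0.00012700
(255005 + 72403)*((y(-390) + 105740) + d) = (255005 + 72403)*(((½)/(-390) + 105740) + 1/7874) = 327408*(((½)*(-1/390) + 105740) + 1/7874) = 327408*((-1/780 + 105740) + 1/7874) = 327408*(82477199/780 + 1/7874) = 327408*(324712732853/3070860) = 8859462203161252/255905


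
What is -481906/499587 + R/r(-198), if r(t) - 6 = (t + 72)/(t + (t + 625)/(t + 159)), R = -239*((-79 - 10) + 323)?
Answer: -37951366062631/4480296216 ≈ -8470.7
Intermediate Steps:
R = -55926 (R = -239*(-89 + 323) = -239*234 = -55926)
r(t) = 6 + (72 + t)/(t + (625 + t)/(159 + t)) (r(t) = 6 + (t + 72)/(t + (t + 625)/(t + 159)) = 6 + (72 + t)/(t + (625 + t)/(159 + t)))
-481906/499587 + R/r(-198) = -481906/499587 - 55926*(625 + (-198)² + 160*(-198))/(15198 + 7*(-198)² + 1191*(-198)) = -481906*1/499587 - 55926*(625 + 39204 - 31680)/(15198 + 7*39204 - 235818) = -481906/499587 - 55926*8149/(15198 + 274428 - 235818) = -481906/499587 - 55926/((1/8149)*53808) = -481906/499587 - 55926/53808/8149 = -481906/499587 - 55926*8149/53808 = -481906/499587 - 75956829/8968 = -37951366062631/4480296216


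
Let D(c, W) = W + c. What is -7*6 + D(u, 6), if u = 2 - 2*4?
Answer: -42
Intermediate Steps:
u = -6 (u = 2 - 8 = -6)
-7*6 + D(u, 6) = -7*6 + (6 - 6) = -42 + 0 = -42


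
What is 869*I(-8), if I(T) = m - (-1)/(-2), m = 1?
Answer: 869/2 ≈ 434.50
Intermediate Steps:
I(T) = ½ (I(T) = 1 - (-1)/(-2) = 1 - (-1)*(-1)/2 = 1 - 1*½ = 1 - ½ = ½)
869*I(-8) = 869*(½) = 869/2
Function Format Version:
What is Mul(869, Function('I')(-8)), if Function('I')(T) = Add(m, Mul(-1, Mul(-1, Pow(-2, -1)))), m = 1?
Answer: Rational(869, 2) ≈ 434.50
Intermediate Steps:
Function('I')(T) = Rational(1, 2) (Function('I')(T) = Add(1, Mul(-1, Mul(-1, Pow(-2, -1)))) = Add(1, Mul(-1, Mul(-1, Rational(-1, 2)))) = Add(1, Mul(-1, Rational(1, 2))) = Add(1, Rational(-1, 2)) = Rational(1, 2))
Mul(869, Function('I')(-8)) = Mul(869, Rational(1, 2)) = Rational(869, 2)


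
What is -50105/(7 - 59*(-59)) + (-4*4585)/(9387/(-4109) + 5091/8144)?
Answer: 43630360919375/3952744608 ≈ 11038.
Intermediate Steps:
-50105/(7 - 59*(-59)) + (-4*4585)/(9387/(-4109) + 5091/8144) = -50105/(7 + 3481) - 18340/(9387*(-1/4109) + 5091*(1/8144)) = -50105/3488 - 18340/(-1341/587 + 5091/8144) = -50105*1/3488 - 18340/(-7932687/4780528) = -50105/3488 - 18340*(-4780528/7932687) = -50105/3488 + 12524983360/1133241 = 43630360919375/3952744608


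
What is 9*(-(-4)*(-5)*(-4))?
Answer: 720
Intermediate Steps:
9*(-(-4)*(-5)*(-4)) = 9*(-4*5*(-4)) = 9*(-20*(-4)) = 9*80 = 720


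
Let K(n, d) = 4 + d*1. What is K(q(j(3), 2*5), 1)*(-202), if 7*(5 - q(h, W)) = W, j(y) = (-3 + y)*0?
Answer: -1010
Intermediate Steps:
j(y) = 0
q(h, W) = 5 - W/7
K(n, d) = 4 + d
K(q(j(3), 2*5), 1)*(-202) = (4 + 1)*(-202) = 5*(-202) = -1010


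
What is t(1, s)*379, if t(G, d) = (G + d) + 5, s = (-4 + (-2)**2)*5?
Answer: 2274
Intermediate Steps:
s = 0 (s = (-4 + 4)*5 = 0*5 = 0)
t(G, d) = 5 + G + d
t(1, s)*379 = (5 + 1 + 0)*379 = 6*379 = 2274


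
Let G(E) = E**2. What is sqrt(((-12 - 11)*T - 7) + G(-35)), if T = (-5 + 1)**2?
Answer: 5*sqrt(34) ≈ 29.155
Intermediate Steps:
T = 16 (T = (-4)**2 = 16)
sqrt(((-12 - 11)*T - 7) + G(-35)) = sqrt(((-12 - 11)*16 - 7) + (-35)**2) = sqrt((-23*16 - 7) + 1225) = sqrt((-368 - 7) + 1225) = sqrt(-375 + 1225) = sqrt(850) = 5*sqrt(34)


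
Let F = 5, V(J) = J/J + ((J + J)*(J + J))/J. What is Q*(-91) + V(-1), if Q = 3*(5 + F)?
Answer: -2733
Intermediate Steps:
V(J) = 1 + 4*J (V(J) = 1 + ((2*J)*(2*J))/J = 1 + (4*J**2)/J = 1 + 4*J)
Q = 30 (Q = 3*(5 + 5) = 3*10 = 30)
Q*(-91) + V(-1) = 30*(-91) + (1 + 4*(-1)) = -2730 + (1 - 4) = -2730 - 3 = -2733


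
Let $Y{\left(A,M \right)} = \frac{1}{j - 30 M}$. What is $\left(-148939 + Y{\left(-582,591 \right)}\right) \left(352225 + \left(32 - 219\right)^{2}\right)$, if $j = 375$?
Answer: $- \frac{1000833124153124}{17355} \approx -5.7668 \cdot 10^{10}$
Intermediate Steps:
$Y{\left(A,M \right)} = \frac{1}{375 - 30 M}$
$\left(-148939 + Y{\left(-582,591 \right)}\right) \left(352225 + \left(32 - 219\right)^{2}\right) = \left(-148939 - \frac{1}{-375 + 30 \cdot 591}\right) \left(352225 + \left(32 - 219\right)^{2}\right) = \left(-148939 - \frac{1}{-375 + 17730}\right) \left(352225 + \left(-187\right)^{2}\right) = \left(-148939 - \frac{1}{17355}\right) \left(352225 + 34969\right) = \left(-148939 - \frac{1}{17355}\right) 387194 = \left(- \frac{2584836346}{17355}\right) 387194 = - \frac{1000833124153124}{17355}$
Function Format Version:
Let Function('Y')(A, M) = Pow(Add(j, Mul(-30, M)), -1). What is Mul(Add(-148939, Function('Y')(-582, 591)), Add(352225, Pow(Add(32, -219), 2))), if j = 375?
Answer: Rational(-1000833124153124, 17355) ≈ -5.7668e+10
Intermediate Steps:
Function('Y')(A, M) = Pow(Add(375, Mul(-30, M)), -1)
Mul(Add(-148939, Function('Y')(-582, 591)), Add(352225, Pow(Add(32, -219), 2))) = Mul(Add(-148939, Mul(-1, Pow(Add(-375, Mul(30, 591)), -1))), Add(352225, Pow(Add(32, -219), 2))) = Mul(Add(-148939, Mul(-1, Pow(Add(-375, 17730), -1))), Add(352225, Pow(-187, 2))) = Mul(Add(-148939, Mul(-1, Pow(17355, -1))), Add(352225, 34969)) = Mul(Add(-148939, Mul(-1, Rational(1, 17355))), 387194) = Mul(Add(-148939, Rational(-1, 17355)), 387194) = Mul(Rational(-2584836346, 17355), 387194) = Rational(-1000833124153124, 17355)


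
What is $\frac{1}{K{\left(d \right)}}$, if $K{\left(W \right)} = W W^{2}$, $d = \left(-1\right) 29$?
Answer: $- \frac{1}{24389} \approx -4.1002 \cdot 10^{-5}$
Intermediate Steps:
$d = -29$
$K{\left(W \right)} = W^{3}$
$\frac{1}{K{\left(d \right)}} = \frac{1}{\left(-29\right)^{3}} = \frac{1}{-24389} = - \frac{1}{24389}$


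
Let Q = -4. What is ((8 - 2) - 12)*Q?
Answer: 24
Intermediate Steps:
((8 - 2) - 12)*Q = ((8 - 2) - 12)*(-4) = (6 - 12)*(-4) = -6*(-4) = 24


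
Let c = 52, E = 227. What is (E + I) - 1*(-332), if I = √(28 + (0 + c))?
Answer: 559 + 4*√5 ≈ 567.94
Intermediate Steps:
I = 4*√5 (I = √(28 + (0 + 52)) = √(28 + 52) = √80 = 4*√5 ≈ 8.9443)
(E + I) - 1*(-332) = (227 + 4*√5) - 1*(-332) = (227 + 4*√5) + 332 = 559 + 4*√5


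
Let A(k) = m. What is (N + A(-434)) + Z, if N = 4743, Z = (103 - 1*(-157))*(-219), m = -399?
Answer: -52596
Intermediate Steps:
A(k) = -399
Z = -56940 (Z = (103 + 157)*(-219) = 260*(-219) = -56940)
(N + A(-434)) + Z = (4743 - 399) - 56940 = 4344 - 56940 = -52596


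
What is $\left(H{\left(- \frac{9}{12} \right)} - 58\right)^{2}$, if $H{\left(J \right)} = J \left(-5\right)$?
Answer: $\frac{47089}{16} \approx 2943.1$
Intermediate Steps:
$H{\left(J \right)} = - 5 J$
$\left(H{\left(- \frac{9}{12} \right)} - 58\right)^{2} = \left(- 5 \left(- \frac{9}{12}\right) - 58\right)^{2} = \left(- 5 \left(\left(-9\right) \frac{1}{12}\right) - 58\right)^{2} = \left(\left(-5\right) \left(- \frac{3}{4}\right) - 58\right)^{2} = \left(\frac{15}{4} - 58\right)^{2} = \left(- \frac{217}{4}\right)^{2} = \frac{47089}{16}$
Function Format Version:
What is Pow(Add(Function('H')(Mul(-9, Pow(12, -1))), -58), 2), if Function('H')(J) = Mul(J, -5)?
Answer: Rational(47089, 16) ≈ 2943.1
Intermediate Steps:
Function('H')(J) = Mul(-5, J)
Pow(Add(Function('H')(Mul(-9, Pow(12, -1))), -58), 2) = Pow(Add(Mul(-5, Mul(-9, Pow(12, -1))), -58), 2) = Pow(Add(Mul(-5, Mul(-9, Rational(1, 12))), -58), 2) = Pow(Add(Mul(-5, Rational(-3, 4)), -58), 2) = Pow(Add(Rational(15, 4), -58), 2) = Pow(Rational(-217, 4), 2) = Rational(47089, 16)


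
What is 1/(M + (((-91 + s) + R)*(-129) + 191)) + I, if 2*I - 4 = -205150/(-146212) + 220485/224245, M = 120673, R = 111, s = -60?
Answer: 59973439536145/18781763399448 ≈ 3.1932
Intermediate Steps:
I = 1903551403/596132908 (I = 2 + (-205150/(-146212) + 220485/224245)/2 = 2 + (-205150*(-1/146212) + 220485*(1/224245))/2 = 2 + (9325/6646 + 44097/44849)/2 = 2 + (½)*(711285587/298066454) = 2 + 711285587/596132908 = 1903551403/596132908 ≈ 3.1932)
1/(M + (((-91 + s) + R)*(-129) + 191)) + I = 1/(120673 + (((-91 - 60) + 111)*(-129) + 191)) + 1903551403/596132908 = 1/(120673 + ((-151 + 111)*(-129) + 191)) + 1903551403/596132908 = 1/(120673 + (-40*(-129) + 191)) + 1903551403/596132908 = 1/(120673 + (5160 + 191)) + 1903551403/596132908 = 1/(120673 + 5351) + 1903551403/596132908 = 1/126024 + 1903551403/596132908 = 59973439536145/18781763399448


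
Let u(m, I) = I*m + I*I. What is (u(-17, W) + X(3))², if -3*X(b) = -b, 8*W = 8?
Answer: 225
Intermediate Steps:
W = 1 (W = (⅛)*8 = 1)
u(m, I) = I² + I*m (u(m, I) = I*m + I² = I² + I*m)
X(b) = b/3 (X(b) = -(-1)*b/3 = b/3)
(u(-17, W) + X(3))² = (1*(1 - 17) + (⅓)*3)² = (1*(-16) + 1)² = (-16 + 1)² = (-15)² = 225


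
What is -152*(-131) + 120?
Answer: 20032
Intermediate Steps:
-152*(-131) + 120 = 19912 + 120 = 20032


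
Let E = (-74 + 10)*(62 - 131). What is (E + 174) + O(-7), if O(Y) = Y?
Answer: 4583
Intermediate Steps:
E = 4416 (E = -64*(-69) = 4416)
(E + 174) + O(-7) = (4416 + 174) - 7 = 4590 - 7 = 4583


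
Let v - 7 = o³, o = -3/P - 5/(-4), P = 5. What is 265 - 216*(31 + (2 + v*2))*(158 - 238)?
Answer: 20547901/25 ≈ 8.2192e+5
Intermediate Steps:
o = 13/20 (o = -3/5 - 5/(-4) = -3*⅕ - 5*(-¼) = -⅗ + 5/4 = 13/20 ≈ 0.65000)
v = 58197/8000 (v = 7 + (13/20)³ = 7 + 2197/8000 = 58197/8000 ≈ 7.2746)
265 - 216*(31 + (2 + v*2))*(158 - 238) = 265 - 216*(31 + (2 + (58197/8000)*2))*(158 - 238) = 265 - 216*(31 + (2 + 58197/4000))*(-80) = 265 - 216*(31 + 66197/4000)*(-80) = 265 - 5135319*(-80)/500 = 265 - 216*(-190197/50) = 265 + 20541276/25 = 20547901/25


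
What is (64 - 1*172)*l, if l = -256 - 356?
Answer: 66096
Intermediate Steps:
l = -612
(64 - 1*172)*l = (64 - 1*172)*(-612) = (64 - 172)*(-612) = -108*(-612) = 66096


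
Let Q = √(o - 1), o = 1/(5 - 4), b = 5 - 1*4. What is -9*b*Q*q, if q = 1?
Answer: 0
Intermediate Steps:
b = 1 (b = 5 - 4 = 1)
o = 1 (o = 1/1 = 1)
Q = 0 (Q = √(1 - 1) = √0 = 0)
-9*b*Q*q = -9*1*0 = -0 = -9*0 = 0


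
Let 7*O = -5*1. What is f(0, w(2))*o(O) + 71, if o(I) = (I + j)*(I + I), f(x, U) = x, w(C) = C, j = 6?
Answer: 71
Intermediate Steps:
O = -5/7 (O = (-5*1)/7 = (⅐)*(-5) = -5/7 ≈ -0.71429)
o(I) = 2*I*(6 + I) (o(I) = (I + 6)*(I + I) = (6 + I)*(2*I) = 2*I*(6 + I))
f(0, w(2))*o(O) + 71 = 0*(2*(-5/7)*(6 - 5/7)) + 71 = 0*(2*(-5/7)*(37/7)) + 71 = 0*(-370/49) + 71 = 0 + 71 = 71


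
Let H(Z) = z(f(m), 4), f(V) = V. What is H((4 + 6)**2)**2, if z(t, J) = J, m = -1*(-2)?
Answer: 16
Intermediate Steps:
m = 2
H(Z) = 4
H((4 + 6)**2)**2 = 4**2 = 16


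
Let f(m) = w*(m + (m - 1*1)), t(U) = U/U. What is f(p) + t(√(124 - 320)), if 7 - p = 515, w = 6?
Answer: -6101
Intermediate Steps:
t(U) = 1
p = -508 (p = 7 - 1*515 = 7 - 515 = -508)
f(m) = -6 + 12*m (f(m) = 6*(m + (m - 1*1)) = 6*(m + (m - 1)) = 6*(m + (-1 + m)) = 6*(-1 + 2*m) = -6 + 12*m)
f(p) + t(√(124 - 320)) = (-6 + 12*(-508)) + 1 = (-6 - 6096) + 1 = -6102 + 1 = -6101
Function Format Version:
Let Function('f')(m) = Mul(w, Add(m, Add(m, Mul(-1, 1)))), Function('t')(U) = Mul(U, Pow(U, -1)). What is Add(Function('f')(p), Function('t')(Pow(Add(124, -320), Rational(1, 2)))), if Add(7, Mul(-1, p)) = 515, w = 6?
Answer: -6101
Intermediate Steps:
Function('t')(U) = 1
p = -508 (p = Add(7, Mul(-1, 515)) = Add(7, -515) = -508)
Function('f')(m) = Add(-6, Mul(12, m)) (Function('f')(m) = Mul(6, Add(m, Add(m, Mul(-1, 1)))) = Mul(6, Add(m, Add(m, -1))) = Mul(6, Add(m, Add(-1, m))) = Mul(6, Add(-1, Mul(2, m))) = Add(-6, Mul(12, m)))
Add(Function('f')(p), Function('t')(Pow(Add(124, -320), Rational(1, 2)))) = Add(Add(-6, Mul(12, -508)), 1) = Add(Add(-6, -6096), 1) = Add(-6102, 1) = -6101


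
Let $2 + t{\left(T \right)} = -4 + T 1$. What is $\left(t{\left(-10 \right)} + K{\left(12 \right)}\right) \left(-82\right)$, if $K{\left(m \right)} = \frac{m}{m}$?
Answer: $1230$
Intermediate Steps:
$K{\left(m \right)} = 1$
$t{\left(T \right)} = -6 + T$ ($t{\left(T \right)} = -2 + \left(-4 + T 1\right) = -2 + \left(-4 + T\right) = -6 + T$)
$\left(t{\left(-10 \right)} + K{\left(12 \right)}\right) \left(-82\right) = \left(\left(-6 - 10\right) + 1\right) \left(-82\right) = \left(-16 + 1\right) \left(-82\right) = \left(-15\right) \left(-82\right) = 1230$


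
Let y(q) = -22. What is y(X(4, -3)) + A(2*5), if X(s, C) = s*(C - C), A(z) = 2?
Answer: -20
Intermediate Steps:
X(s, C) = 0 (X(s, C) = s*0 = 0)
y(X(4, -3)) + A(2*5) = -22 + 2 = -20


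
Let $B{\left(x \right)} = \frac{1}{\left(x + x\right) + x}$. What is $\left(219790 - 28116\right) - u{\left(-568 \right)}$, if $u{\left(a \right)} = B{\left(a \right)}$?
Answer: $\frac{326612497}{1704} \approx 1.9167 \cdot 10^{5}$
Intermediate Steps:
$B{\left(x \right)} = \frac{1}{3 x}$ ($B{\left(x \right)} = \frac{1}{2 x + x} = \frac{1}{3 x}$)
$u{\left(a \right)} = \frac{1}{3 a}$
$\left(219790 - 28116\right) - u{\left(-568 \right)} = \left(219790 - 28116\right) - \frac{1}{3 \left(-568\right)} = \left(219790 - 28116\right) - \frac{1}{3} \left(- \frac{1}{568}\right) = 191674 - - \frac{1}{1704} = 191674 + \frac{1}{1704} = \frac{326612497}{1704}$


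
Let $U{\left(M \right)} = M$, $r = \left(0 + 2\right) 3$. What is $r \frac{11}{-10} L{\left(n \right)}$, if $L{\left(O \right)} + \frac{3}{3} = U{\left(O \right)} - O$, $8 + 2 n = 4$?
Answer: $\frac{33}{5} \approx 6.6$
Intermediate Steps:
$r = 6$ ($r = 2 \cdot 3 = 6$)
$n = -2$ ($n = -4 + \frac{1}{2} \cdot 4 = -4 + 2 = -2$)
$L{\left(O \right)} = -1$ ($L{\left(O \right)} = -1 + \left(O - O\right) = -1 + 0 = -1$)
$r \frac{11}{-10} L{\left(n \right)} = 6 \frac{11}{-10} \left(-1\right) = 6 \cdot 11 \left(- \frac{1}{10}\right) \left(-1\right) = 6 \left(- \frac{11}{10}\right) \left(-1\right) = \left(- \frac{33}{5}\right) \left(-1\right) = \frac{33}{5}$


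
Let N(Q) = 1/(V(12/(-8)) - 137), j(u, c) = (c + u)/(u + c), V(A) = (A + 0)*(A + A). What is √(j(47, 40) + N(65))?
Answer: √69695/265 ≈ 0.99622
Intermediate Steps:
V(A) = 2*A² (V(A) = A*(2*A) = 2*A²)
j(u, c) = 1 (j(u, c) = (c + u)/(c + u) = 1)
N(Q) = -2/265 (N(Q) = 1/(2*(12/(-8))² - 137) = 1/(2*(12*(-⅛))² - 137) = 1/(2*(-3/2)² - 137) = 1/(2*(9/4) - 137) = 1/(9/2 - 137) = 1/(-265/2) = -2/265)
√(j(47, 40) + N(65)) = √(1 - 2/265) = √(263/265) = √69695/265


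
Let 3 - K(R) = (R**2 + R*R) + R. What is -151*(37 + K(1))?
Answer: -5587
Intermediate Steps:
K(R) = 3 - R - 2*R**2 (K(R) = 3 - ((R**2 + R*R) + R) = 3 - ((R**2 + R**2) + R) = 3 - (2*R**2 + R) = 3 - (R + 2*R**2) = 3 + (-R - 2*R**2) = 3 - R - 2*R**2)
-151*(37 + K(1)) = -151*(37 + (3 - 1*1 - 2*1**2)) = -151*(37 + (3 - 1 - 2*1)) = -151*(37 + (3 - 1 - 2)) = -151*(37 + 0) = -151*37 = -5587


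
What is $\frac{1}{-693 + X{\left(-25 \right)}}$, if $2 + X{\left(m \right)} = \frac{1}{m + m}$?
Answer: $- \frac{50}{34751} \approx -0.0014388$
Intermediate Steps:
$X{\left(m \right)} = -2 + \frac{1}{2 m}$ ($X{\left(m \right)} = -2 + \frac{1}{m + m} = -2 + \frac{1}{2 m}$)
$\frac{1}{-693 + X{\left(-25 \right)}} = \frac{1}{-693 - \left(2 - \frac{1}{2 \left(-25\right)}\right)} = \frac{1}{-693 + \left(-2 + \frac{1}{2} \left(- \frac{1}{25}\right)\right)} = \frac{1}{-693 - \frac{101}{50}} = \frac{1}{- \frac{34751}{50}} = - \frac{50}{34751}$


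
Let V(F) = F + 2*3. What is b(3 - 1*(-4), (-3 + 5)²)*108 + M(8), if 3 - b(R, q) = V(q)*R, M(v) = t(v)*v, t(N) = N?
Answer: -7172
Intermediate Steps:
V(F) = 6 + F (V(F) = F + 6 = 6 + F)
M(v) = v² (M(v) = v*v = v²)
b(R, q) = 3 - R*(6 + q) (b(R, q) = 3 - (6 + q)*R = 3 - R*(6 + q))
b(3 - 1*(-4), (-3 + 5)²)*108 + M(8) = (3 - (3 - 1*(-4))*(6 + (-3 + 5)²))*108 + 8² = (3 - (3 + 4)*(6 + 2²))*108 + 64 = (3 - 1*7*(6 + 4))*108 + 64 = (3 - 1*7*10)*108 + 64 = (3 - 70)*108 + 64 = -67*108 + 64 = -7236 + 64 = -7172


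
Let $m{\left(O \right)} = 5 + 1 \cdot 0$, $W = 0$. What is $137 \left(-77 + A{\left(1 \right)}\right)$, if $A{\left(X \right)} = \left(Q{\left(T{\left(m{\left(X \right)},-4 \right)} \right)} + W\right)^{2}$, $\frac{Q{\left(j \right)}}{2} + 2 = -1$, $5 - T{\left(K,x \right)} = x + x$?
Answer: $-5617$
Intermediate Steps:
$m{\left(O \right)} = 5$ ($m{\left(O \right)} = 5 + 0 = 5$)
$T{\left(K,x \right)} = 5 - 2 x$ ($T{\left(K,x \right)} = 5 - \left(x + x\right) = 5 - 2 x$)
$Q{\left(j \right)} = -6$ ($Q{\left(j \right)} = -4 + 2 \left(-1\right) = -4 - 2 = -6$)
$A{\left(X \right)} = 36$ ($A{\left(X \right)} = \left(-6 + 0\right)^{2} = \left(-6\right)^{2} = 36$)
$137 \left(-77 + A{\left(1 \right)}\right) = 137 \left(-77 + 36\right) = 137 \left(-41\right) = -5617$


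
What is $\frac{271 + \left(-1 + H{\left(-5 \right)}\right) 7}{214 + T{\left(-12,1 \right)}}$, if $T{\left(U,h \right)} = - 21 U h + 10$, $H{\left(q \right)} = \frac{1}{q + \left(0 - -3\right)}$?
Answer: $\frac{521}{952} \approx 0.54727$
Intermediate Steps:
$H{\left(q \right)} = \frac{1}{3 + q}$ ($H{\left(q \right)} = \frac{1}{q + \left(0 + 3\right)} = \frac{1}{q + 3} = \frac{1}{3 + q}$)
$T{\left(U,h \right)} = 10 - 21 U h$ ($T{\left(U,h \right)} = - 21 U h + 10 = 10 - 21 U h$)
$\frac{271 + \left(-1 + H{\left(-5 \right)}\right) 7}{214 + T{\left(-12,1 \right)}} = \frac{271 + \left(-1 + \frac{1}{3 - 5}\right) 7}{214 - \left(-10 - 252\right)} = \frac{271 + \left(-1 + \frac{1}{-2}\right) 7}{214 + \left(10 + 252\right)} = \frac{271 + \left(-1 - \frac{1}{2}\right) 7}{214 + 262} = \frac{271 - \frac{21}{2}}{476} = \left(271 - \frac{21}{2}\right) \frac{1}{476} = \frac{521}{2} \cdot \frac{1}{476} = \frac{521}{952}$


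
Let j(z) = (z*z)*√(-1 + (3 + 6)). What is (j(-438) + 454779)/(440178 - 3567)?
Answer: 151593/145537 + 127896*√2/145537 ≈ 2.2844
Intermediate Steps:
j(z) = 2*√2*z² (j(z) = z²*√(-1 + 9) = z²*√8 = z²*(2*√2) = 2*√2*z²)
(j(-438) + 454779)/(440178 - 3567) = (2*√2*(-438)² + 454779)/(440178 - 3567) = (2*√2*191844 + 454779)/436611 = (383688*√2 + 454779)*(1/436611) = (454779 + 383688*√2)*(1/436611) = 151593/145537 + 127896*√2/145537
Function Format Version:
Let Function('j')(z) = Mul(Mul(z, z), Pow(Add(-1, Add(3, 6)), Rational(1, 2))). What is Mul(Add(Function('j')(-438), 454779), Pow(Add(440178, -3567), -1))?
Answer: Add(Rational(151593, 145537), Mul(Rational(127896, 145537), Pow(2, Rational(1, 2)))) ≈ 2.2844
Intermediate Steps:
Function('j')(z) = Mul(2, Pow(2, Rational(1, 2)), Pow(z, 2)) (Function('j')(z) = Mul(Pow(z, 2), Pow(Add(-1, 9), Rational(1, 2))) = Mul(Pow(z, 2), Pow(8, Rational(1, 2))) = Mul(Pow(z, 2), Mul(2, Pow(2, Rational(1, 2)))) = Mul(2, Pow(2, Rational(1, 2)), Pow(z, 2)))
Mul(Add(Function('j')(-438), 454779), Pow(Add(440178, -3567), -1)) = Mul(Add(Mul(2, Pow(2, Rational(1, 2)), Pow(-438, 2)), 454779), Pow(Add(440178, -3567), -1)) = Mul(Add(Mul(2, Pow(2, Rational(1, 2)), 191844), 454779), Pow(436611, -1)) = Mul(Add(Mul(383688, Pow(2, Rational(1, 2))), 454779), Rational(1, 436611)) = Mul(Add(454779, Mul(383688, Pow(2, Rational(1, 2)))), Rational(1, 436611)) = Add(Rational(151593, 145537), Mul(Rational(127896, 145537), Pow(2, Rational(1, 2))))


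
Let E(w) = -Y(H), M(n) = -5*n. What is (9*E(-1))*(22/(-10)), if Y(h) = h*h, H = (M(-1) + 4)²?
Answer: 649539/5 ≈ 1.2991e+5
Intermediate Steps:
H = 81 (H = (-5*(-1) + 4)² = (5 + 4)² = 9² = 81)
Y(h) = h²
E(w) = -6561 (E(w) = -1*81² = -1*6561 = -6561)
(9*E(-1))*(22/(-10)) = (9*(-6561))*(22/(-10)) = -1299078*(-1)/10 = -59049*(-11/5) = 649539/5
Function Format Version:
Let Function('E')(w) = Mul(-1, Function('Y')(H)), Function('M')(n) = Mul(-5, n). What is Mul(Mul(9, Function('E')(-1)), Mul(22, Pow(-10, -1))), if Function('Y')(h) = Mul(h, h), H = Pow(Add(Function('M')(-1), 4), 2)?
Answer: Rational(649539, 5) ≈ 1.2991e+5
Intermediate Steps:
H = 81 (H = Pow(Add(Mul(-5, -1), 4), 2) = Pow(Add(5, 4), 2) = Pow(9, 2) = 81)
Function('Y')(h) = Pow(h, 2)
Function('E')(w) = -6561 (Function('E')(w) = Mul(-1, Pow(81, 2)) = Mul(-1, 6561) = -6561)
Mul(Mul(9, Function('E')(-1)), Mul(22, Pow(-10, -1))) = Mul(Mul(9, -6561), Mul(22, Pow(-10, -1))) = Mul(-59049, Mul(22, Rational(-1, 10))) = Mul(-59049, Rational(-11, 5)) = Rational(649539, 5)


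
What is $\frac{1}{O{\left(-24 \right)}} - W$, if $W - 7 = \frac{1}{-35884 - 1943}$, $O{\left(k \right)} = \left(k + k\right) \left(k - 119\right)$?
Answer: $- \frac{605822335}{86548176} \approx -6.9998$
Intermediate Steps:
$O{\left(k \right)} = 2 k \left(-119 + k\right)$
$W = \frac{264788}{37827}$ ($W = 7 + \frac{1}{-35884 - 1943} = 7 + \frac{1}{-37827} = 7 - \frac{1}{37827} = \frac{264788}{37827} \approx 7.0$)
$\frac{1}{O{\left(-24 \right)}} - W = \frac{1}{2 \left(-24\right) \left(-119 - 24\right)} - \frac{264788}{37827} = \frac{1}{2 \left(-24\right) \left(-143\right)} - \frac{264788}{37827} = \frac{1}{6864} - \frac{264788}{37827} = - \frac{605822335}{86548176}$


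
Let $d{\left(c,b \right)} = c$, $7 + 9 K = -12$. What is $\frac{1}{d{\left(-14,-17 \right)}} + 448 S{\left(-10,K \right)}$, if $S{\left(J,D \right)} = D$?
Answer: $- \frac{119177}{126} \approx -945.85$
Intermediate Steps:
$K = - \frac{19}{9}$ ($K = - \frac{7}{9} + \frac{1}{9} \left(-12\right) = - \frac{7}{9} - \frac{4}{3} = - \frac{19}{9} \approx -2.1111$)
$\frac{1}{d{\left(-14,-17 \right)}} + 448 S{\left(-10,K \right)} = \frac{1}{-14} + 448 \left(- \frac{19}{9}\right) = - \frac{1}{14} - \frac{8512}{9} = - \frac{119177}{126}$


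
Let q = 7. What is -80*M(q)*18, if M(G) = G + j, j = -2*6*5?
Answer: 76320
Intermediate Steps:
j = -60 (j = -12*5 = -60)
M(G) = -60 + G (M(G) = G - 60 = -60 + G)
-80*M(q)*18 = -80*(-60 + 7)*18 = -80*(-53)*18 = 4240*18 = 76320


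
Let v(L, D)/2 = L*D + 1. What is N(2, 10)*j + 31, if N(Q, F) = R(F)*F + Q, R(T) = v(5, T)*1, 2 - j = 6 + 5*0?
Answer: -4057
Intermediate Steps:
j = -4 (j = 2 - (6 + 5*0) = 2 - (6 + 0) = 2 - 1*6 = 2 - 6 = -4)
v(L, D) = 2 + 2*D*L (v(L, D) = 2*(L*D + 1) = 2*(D*L + 1) = 2*(1 + D*L) = 2 + 2*D*L)
R(T) = 2 + 10*T (R(T) = (2 + 2*T*5)*1 = (2 + 10*T)*1 = 2 + 10*T)
N(Q, F) = Q + F*(2 + 10*F) (N(Q, F) = (2 + 10*F)*F + Q = F*(2 + 10*F) + Q = Q + F*(2 + 10*F))
N(2, 10)*j + 31 = (2 + 2*10*(1 + 5*10))*(-4) + 31 = (2 + 2*10*(1 + 50))*(-4) + 31 = (2 + 2*10*51)*(-4) + 31 = (2 + 1020)*(-4) + 31 = 1022*(-4) + 31 = -4088 + 31 = -4057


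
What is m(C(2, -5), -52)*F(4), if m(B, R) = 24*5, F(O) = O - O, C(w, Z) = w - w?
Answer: 0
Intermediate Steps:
C(w, Z) = 0
F(O) = 0
m(B, R) = 120
m(C(2, -5), -52)*F(4) = 120*0 = 0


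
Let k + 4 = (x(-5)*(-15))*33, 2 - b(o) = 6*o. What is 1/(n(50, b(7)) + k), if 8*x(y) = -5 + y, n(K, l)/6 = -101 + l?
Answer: -4/925 ≈ -0.0043243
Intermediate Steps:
b(o) = 2 - 6*o
n(K, l) = -606 + 6*l (n(K, l) = 6*(-101 + l) = -606 + 6*l)
x(y) = -5/8 + y/8 (x(y) = (-5 + y)/8 = -5/8 + y/8)
k = 2459/4 (k = -4 + ((-5/8 + (1/8)*(-5))*(-15))*33 = -4 + ((-5/8 - 5/8)*(-15))*33 = -4 - 5/4*(-15)*33 = -4 + (75/4)*33 = -4 + 2475/4 = 2459/4 ≈ 614.75)
1/(n(50, b(7)) + k) = 1/((-606 + 6*(2 - 6*7)) + 2459/4) = 1/((-606 + 6*(2 - 42)) + 2459/4) = 1/((-606 + 6*(-40)) + 2459/4) = 1/((-606 - 240) + 2459/4) = 1/(-846 + 2459/4) = 1/(-925/4) = -4/925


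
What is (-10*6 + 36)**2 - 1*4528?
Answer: -3952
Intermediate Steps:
(-10*6 + 36)**2 - 1*4528 = (-60 + 36)**2 - 4528 = (-24)**2 - 4528 = 576 - 4528 = -3952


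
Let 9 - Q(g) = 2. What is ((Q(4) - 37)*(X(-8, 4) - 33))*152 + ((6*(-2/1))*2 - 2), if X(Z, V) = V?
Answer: 132214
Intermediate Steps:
Q(g) = 7 (Q(g) = 9 - 1*2 = 9 - 2 = 7)
((Q(4) - 37)*(X(-8, 4) - 33))*152 + ((6*(-2/1))*2 - 2) = ((7 - 37)*(4 - 33))*152 + ((6*(-2/1))*2 - 2) = -30*(-29)*152 + ((6*(-2*1))*2 - 2) = 870*152 + ((6*(-2))*2 - 2) = 132240 + (-12*2 - 2) = 132240 + (-24 - 2) = 132240 - 26 = 132214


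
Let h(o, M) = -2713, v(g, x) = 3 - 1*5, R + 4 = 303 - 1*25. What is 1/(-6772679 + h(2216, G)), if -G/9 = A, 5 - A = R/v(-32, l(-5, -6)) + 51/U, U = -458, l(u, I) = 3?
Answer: -1/6775392 ≈ -1.4759e-7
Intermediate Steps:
R = 274 (R = -4 + (303 - 1*25) = -4 + (303 - 25) = -4 + 278 = 274)
v(g, x) = -2 (v(g, x) = 3 - 5 = -2)
A = 65087/458 (A = 5 - (274/(-2) + 51/(-458)) = 5 - (274*(-½) + 51*(-1/458)) = 5 - (-137 - 51/458) = 5 - 1*(-62797/458) = 5 + 62797/458 = 65087/458 ≈ 142.11)
G = -585783/458 (G = -9*65087/458 = -585783/458 ≈ -1279.0)
1/(-6772679 + h(2216, G)) = 1/(-6772679 - 2713) = 1/(-6775392) = -1/6775392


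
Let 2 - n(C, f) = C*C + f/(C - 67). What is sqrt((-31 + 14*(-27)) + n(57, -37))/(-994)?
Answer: -I*sqrt(365970)/9940 ≈ -0.060861*I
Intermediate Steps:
n(C, f) = 2 - C**2 - f/(-67 + C) (n(C, f) = 2 - (C*C + f/(C - 67)) = 2 - (C**2 + f/(-67 + C)) = 2 + (-C**2 - f/(-67 + C)) = 2 - C**2 - f/(-67 + C))
sqrt((-31 + 14*(-27)) + n(57, -37))/(-994) = sqrt((-31 + 14*(-27)) + (-134 - 1*(-37) - 1*57**3 + 2*57 + 67*57**2)/(-67 + 57))/(-994) = sqrt((-31 - 378) + (-134 + 37 - 1*185193 + 114 + 67*3249)/(-10))*(-1/994) = sqrt(-409 - (-134 + 37 - 185193 + 114 + 217683)/10)*(-1/994) = sqrt(-409 - 1/10*32507)*(-1/994) = sqrt(-409 - 32507/10)*(-1/994) = sqrt(-36597/10)*(-1/994) = (I*sqrt(365970)/10)*(-1/994) = -I*sqrt(365970)/9940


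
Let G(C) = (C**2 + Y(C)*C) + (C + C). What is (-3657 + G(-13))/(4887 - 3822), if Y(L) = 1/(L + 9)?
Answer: -4681/1420 ≈ -3.2965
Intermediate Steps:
Y(L) = 1/(9 + L)
G(C) = C**2 + 2*C + C/(9 + C) (G(C) = (C**2 + C/(9 + C)) + (C + C) = (C**2 + C/(9 + C)) + 2*C = C**2 + 2*C + C/(9 + C))
(-3657 + G(-13))/(4887 - 3822) = (-3657 - 13*(1 + (2 - 13)*(9 - 13))/(9 - 13))/(4887 - 3822) = (-3657 - 13*(1 - 11*(-4))/(-4))/1065 = (-3657 - 13*(-1/4)*(1 + 44))*(1/1065) = (-3657 - 13*(-1/4)*45)*(1/1065) = (-3657 + 585/4)*(1/1065) = -14043/4*1/1065 = -4681/1420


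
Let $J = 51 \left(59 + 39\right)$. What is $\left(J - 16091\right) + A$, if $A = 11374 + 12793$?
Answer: $13074$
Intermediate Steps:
$A = 24167$
$J = 4998$ ($J = 51 \cdot 98 = 4998$)
$\left(J - 16091\right) + A = \left(4998 - 16091\right) + 24167 = -11093 + 24167 = 13074$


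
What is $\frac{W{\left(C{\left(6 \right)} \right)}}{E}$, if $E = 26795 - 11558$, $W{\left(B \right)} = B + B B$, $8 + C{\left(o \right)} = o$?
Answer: $\frac{2}{15237} \approx 0.00013126$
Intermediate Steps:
$C{\left(o \right)} = -8 + o$
$W{\left(B \right)} = B + B^{2}$
$E = 15237$ ($E = 26795 - 11558 = 15237$)
$\frac{W{\left(C{\left(6 \right)} \right)}}{E} = \frac{\left(-8 + 6\right) \left(1 + \left(-8 + 6\right)\right)}{15237} = - 2 \left(1 - 2\right) \frac{1}{15237} = \left(-2\right) \left(-1\right) \frac{1}{15237} = 2 \cdot \frac{1}{15237} = \frac{2}{15237}$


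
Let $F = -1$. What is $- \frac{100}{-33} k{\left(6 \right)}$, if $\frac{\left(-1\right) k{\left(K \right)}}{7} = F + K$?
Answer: $- \frac{3500}{33} \approx -106.06$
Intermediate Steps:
$k{\left(K \right)} = 7 - 7 K$ ($k{\left(K \right)} = - 7 \left(-1 + K\right) = 7 - 7 K$)
$- \frac{100}{-33} k{\left(6 \right)} = - \frac{100}{-33} \left(7 - 42\right) = \left(-100\right) \left(- \frac{1}{33}\right) \left(7 - 42\right) = \frac{100}{33} \left(-35\right) = - \frac{3500}{33}$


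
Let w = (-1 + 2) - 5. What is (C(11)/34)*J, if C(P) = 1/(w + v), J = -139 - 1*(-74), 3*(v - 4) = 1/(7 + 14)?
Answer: -4095/34 ≈ -120.44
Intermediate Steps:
w = -4 (w = 1 - 5 = -4)
v = 253/63 (v = 4 + 1/(3*(7 + 14)) = 4 + (⅓)/21 = 4 + (⅓)*(1/21) = 4 + 1/63 = 253/63 ≈ 4.0159)
J = -65 (J = -139 + 74 = -65)
C(P) = 63 (C(P) = 1/(-4 + 253/63) = 1/(1/63) = 63)
(C(11)/34)*J = (63/34)*(-65) = -4095/34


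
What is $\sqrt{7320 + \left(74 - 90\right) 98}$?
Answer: $2 \sqrt{1438} \approx 75.842$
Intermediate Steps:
$\sqrt{7320 + \left(74 - 90\right) 98} = \sqrt{7320 - 1568} = \sqrt{5752} = 2 \sqrt{1438}$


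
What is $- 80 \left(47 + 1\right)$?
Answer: $-3840$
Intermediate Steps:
$- 80 \left(47 + 1\right) = \left(-80\right) 48 = -3840$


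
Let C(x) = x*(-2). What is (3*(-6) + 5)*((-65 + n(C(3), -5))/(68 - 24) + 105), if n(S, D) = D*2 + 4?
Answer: -59137/44 ≈ -1344.0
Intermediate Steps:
C(x) = -2*x
n(S, D) = 4 + 2*D (n(S, D) = 2*D + 4 = 4 + 2*D)
(3*(-6) + 5)*((-65 + n(C(3), -5))/(68 - 24) + 105) = (3*(-6) + 5)*((-65 + (4 + 2*(-5)))/(68 - 24) + 105) = (-18 + 5)*((-65 + (4 - 10))/44 + 105) = -13*((-65 - 6)*(1/44) + 105) = -13*(-71*1/44 + 105) = -13*(-71/44 + 105) = -13*4549/44 = -59137/44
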